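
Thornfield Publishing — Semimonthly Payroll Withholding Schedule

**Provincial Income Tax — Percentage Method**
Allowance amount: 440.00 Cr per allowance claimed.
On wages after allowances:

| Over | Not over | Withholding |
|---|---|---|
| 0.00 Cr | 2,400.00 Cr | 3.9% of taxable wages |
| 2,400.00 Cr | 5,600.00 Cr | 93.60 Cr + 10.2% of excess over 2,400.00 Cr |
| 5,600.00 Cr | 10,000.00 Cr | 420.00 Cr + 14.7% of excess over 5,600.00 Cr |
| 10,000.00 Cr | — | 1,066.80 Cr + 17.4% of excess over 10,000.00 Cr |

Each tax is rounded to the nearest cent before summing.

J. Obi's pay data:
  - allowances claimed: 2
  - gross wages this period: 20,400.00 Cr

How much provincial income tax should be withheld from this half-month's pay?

Provincial Income Tax: taxable = 20,400.00 Cr − 2×440.00 Cr = 19,520.00 Cr
  1,066.80 Cr + 17.4% × (19,520.00 Cr − 10,000.00 Cr) = 1,066.80 Cr + 17.4% × 9,520.00 Cr = 2,723.28 Cr

2,723.28 Cr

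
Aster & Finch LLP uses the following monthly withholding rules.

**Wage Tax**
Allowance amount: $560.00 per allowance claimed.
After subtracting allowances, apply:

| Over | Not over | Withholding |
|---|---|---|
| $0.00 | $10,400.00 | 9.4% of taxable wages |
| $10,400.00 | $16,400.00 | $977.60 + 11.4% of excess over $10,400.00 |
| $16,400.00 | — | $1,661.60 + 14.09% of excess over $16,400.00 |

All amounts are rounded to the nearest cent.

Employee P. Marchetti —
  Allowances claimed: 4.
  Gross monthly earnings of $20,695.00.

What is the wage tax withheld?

Wage Tax: taxable = $20,695.00 − 4×$560.00 = $18,455.00
  $1,661.60 + 14.09% × ($18,455.00 − $16,400.00) = $1,661.60 + 14.09% × $2,055.00 = $1,951.15

$1,951.15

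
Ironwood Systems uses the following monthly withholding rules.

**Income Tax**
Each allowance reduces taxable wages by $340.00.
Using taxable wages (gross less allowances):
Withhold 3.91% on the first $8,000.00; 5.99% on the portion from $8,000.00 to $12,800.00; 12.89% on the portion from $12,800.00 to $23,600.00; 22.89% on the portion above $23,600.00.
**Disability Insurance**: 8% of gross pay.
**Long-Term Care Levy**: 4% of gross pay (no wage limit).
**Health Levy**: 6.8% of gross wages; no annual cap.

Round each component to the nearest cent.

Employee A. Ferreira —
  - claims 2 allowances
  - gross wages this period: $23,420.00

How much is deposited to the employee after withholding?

Income Tax: taxable = $23,420.00 − 2×$340.00 = $22,740.00
  $600.32 + 12.89% × ($22,740.00 − $12,800.00) = $600.32 + 12.89% × $9,940.00 = $1,881.59
Disability Insurance: 8% × $23,420.00 = $1,873.60
Long-Term Care Levy: 4% × $23,420.00 = $936.80
Health Levy: 6.8% × $23,420.00 = $1,592.56
Total withheld: $1,881.59 + $1,873.60 + $936.80 + $1,592.56 = $6,284.55
Net pay: $23,420.00 − $6,284.55 = $17,135.45

$17,135.45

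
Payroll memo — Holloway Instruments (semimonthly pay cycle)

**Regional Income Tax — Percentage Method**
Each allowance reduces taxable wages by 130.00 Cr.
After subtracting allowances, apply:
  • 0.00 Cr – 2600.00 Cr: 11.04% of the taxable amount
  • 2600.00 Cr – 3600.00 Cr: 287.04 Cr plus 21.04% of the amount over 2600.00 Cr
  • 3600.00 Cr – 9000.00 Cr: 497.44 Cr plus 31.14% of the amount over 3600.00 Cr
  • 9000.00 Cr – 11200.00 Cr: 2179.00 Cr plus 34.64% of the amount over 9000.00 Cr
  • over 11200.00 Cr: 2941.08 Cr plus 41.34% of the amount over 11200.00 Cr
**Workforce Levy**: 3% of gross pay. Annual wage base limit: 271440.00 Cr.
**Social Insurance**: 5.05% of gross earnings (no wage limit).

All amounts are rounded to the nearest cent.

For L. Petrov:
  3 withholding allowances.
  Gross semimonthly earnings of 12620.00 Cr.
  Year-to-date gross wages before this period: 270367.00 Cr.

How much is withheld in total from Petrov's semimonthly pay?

4036.38 Cr

Regional Income Tax: taxable = 12620.00 Cr − 3×130.00 Cr = 12230.00 Cr
  2941.08 Cr + 41.34% × (12230.00 Cr − 11200.00 Cr) = 2941.08 Cr + 41.34% × 1030.00 Cr = 3366.88 Cr
Workforce Levy: cap 271440.00 Cr − YTD 270367.00 Cr = 1073.00 Cr subject; 3% × 1073.00 Cr = 32.19 Cr
Social Insurance: 5.05% × 12620.00 Cr = 637.31 Cr
Total: 3366.88 Cr + 32.19 Cr + 637.31 Cr = 4036.38 Cr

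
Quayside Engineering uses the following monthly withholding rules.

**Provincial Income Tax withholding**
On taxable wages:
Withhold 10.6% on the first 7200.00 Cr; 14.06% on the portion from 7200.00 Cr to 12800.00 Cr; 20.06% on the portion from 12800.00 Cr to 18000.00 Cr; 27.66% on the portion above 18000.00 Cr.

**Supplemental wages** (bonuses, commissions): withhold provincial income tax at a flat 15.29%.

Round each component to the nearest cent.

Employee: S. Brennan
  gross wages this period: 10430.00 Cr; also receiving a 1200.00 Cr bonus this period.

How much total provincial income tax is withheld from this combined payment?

Provincial Income Tax: taxable = 10430.00 Cr
  763.20 Cr + 14.06% × (10430.00 Cr − 7200.00 Cr) = 763.20 Cr + 14.06% × 3230.00 Cr = 1217.34 Cr
Supplemental (15.29% flat on bonus): 15.29% × 1200.00 Cr = 183.48 Cr
Total provincial income tax: 1217.34 Cr + 183.48 Cr = 1400.82 Cr

1400.82 Cr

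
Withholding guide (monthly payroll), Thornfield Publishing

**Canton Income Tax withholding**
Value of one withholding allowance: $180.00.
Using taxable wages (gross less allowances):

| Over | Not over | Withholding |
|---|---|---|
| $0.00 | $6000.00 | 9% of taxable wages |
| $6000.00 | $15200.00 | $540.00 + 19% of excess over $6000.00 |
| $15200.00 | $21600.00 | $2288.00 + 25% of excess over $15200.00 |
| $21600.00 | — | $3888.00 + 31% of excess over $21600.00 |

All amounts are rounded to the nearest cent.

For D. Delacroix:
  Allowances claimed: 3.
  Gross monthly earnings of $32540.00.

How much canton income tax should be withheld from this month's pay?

$7112.00

Canton Income Tax: taxable = $32540.00 − 3×$180.00 = $32000.00
  $3888.00 + 31% × ($32000.00 − $21600.00) = $3888.00 + 31% × $10400.00 = $7112.00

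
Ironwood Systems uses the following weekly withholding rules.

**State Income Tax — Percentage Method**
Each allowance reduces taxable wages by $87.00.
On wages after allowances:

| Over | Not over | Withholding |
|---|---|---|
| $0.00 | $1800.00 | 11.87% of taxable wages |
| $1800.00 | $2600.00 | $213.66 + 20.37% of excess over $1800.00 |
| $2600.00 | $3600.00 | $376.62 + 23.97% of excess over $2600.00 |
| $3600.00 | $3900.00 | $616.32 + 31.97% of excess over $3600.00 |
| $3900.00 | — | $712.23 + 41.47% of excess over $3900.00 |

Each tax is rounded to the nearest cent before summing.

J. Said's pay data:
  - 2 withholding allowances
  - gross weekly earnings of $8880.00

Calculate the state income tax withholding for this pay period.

$2705.28

State Income Tax: taxable = $8880.00 − 2×$87.00 = $8706.00
  $712.23 + 41.47% × ($8706.00 − $3900.00) = $712.23 + 41.47% × $4806.00 = $2705.28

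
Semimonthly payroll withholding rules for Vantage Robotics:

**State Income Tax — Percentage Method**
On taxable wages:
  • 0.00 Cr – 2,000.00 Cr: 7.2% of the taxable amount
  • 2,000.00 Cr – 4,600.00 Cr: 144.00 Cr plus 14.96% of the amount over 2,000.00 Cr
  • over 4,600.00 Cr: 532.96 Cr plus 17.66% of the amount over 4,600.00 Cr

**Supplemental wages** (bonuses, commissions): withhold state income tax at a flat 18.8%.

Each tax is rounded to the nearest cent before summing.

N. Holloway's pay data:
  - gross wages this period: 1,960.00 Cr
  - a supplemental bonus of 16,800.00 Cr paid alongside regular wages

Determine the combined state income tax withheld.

State Income Tax: taxable = 1,960.00 Cr
  7.2% × 1,960.00 Cr = 141.12 Cr
Supplemental (18.8% flat on bonus): 18.8% × 16,800.00 Cr = 3,158.40 Cr
Total state income tax: 141.12 Cr + 3,158.40 Cr = 3,299.52 Cr

3,299.52 Cr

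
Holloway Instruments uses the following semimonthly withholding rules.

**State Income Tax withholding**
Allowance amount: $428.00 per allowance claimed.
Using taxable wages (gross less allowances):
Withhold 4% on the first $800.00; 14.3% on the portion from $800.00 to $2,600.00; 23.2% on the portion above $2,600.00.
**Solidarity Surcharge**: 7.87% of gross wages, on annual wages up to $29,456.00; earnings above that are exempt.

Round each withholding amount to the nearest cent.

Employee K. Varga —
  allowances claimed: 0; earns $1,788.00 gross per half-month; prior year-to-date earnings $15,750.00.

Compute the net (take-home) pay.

$1,474.00

State Income Tax: taxable = $1,788.00
  $32.00 + 14.3% × ($1,788.00 − $800.00) = $32.00 + 14.3% × $988.00 = $173.28
Solidarity Surcharge: 7.87% × $1,788.00 = $140.72
Total withheld: $173.28 + $140.72 = $314.00
Net pay: $1,788.00 − $314.00 = $1,474.00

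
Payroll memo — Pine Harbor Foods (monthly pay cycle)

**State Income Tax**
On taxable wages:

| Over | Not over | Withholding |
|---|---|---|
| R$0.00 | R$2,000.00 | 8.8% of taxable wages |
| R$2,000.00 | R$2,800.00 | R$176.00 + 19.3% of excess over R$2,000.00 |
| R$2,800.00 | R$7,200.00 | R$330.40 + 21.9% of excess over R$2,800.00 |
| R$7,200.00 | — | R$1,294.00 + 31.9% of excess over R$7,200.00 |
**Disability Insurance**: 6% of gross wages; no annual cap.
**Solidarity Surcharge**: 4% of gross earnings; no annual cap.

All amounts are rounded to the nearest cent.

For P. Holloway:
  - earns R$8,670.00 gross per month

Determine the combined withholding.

R$2,629.93

State Income Tax: taxable = R$8,670.00
  R$1,294.00 + 31.9% × (R$8,670.00 − R$7,200.00) = R$1,294.00 + 31.9% × R$1,470.00 = R$1,762.93
Disability Insurance: 6% × R$8,670.00 = R$520.20
Solidarity Surcharge: 4% × R$8,670.00 = R$346.80
Total: R$1,762.93 + R$520.20 + R$346.80 = R$2,629.93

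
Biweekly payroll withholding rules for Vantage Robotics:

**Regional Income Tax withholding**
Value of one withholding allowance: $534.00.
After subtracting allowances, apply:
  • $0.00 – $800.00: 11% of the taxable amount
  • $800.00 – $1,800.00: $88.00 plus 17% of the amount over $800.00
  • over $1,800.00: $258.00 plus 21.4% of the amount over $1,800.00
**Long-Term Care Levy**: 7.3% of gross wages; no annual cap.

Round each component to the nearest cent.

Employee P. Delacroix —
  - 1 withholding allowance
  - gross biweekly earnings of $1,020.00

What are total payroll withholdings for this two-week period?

Regional Income Tax: taxable = $1,020.00 − 1×$534.00 = $486.00
  11% × $486.00 = $53.46
Long-Term Care Levy: 7.3% × $1,020.00 = $74.46
Total: $53.46 + $74.46 = $127.92

$127.92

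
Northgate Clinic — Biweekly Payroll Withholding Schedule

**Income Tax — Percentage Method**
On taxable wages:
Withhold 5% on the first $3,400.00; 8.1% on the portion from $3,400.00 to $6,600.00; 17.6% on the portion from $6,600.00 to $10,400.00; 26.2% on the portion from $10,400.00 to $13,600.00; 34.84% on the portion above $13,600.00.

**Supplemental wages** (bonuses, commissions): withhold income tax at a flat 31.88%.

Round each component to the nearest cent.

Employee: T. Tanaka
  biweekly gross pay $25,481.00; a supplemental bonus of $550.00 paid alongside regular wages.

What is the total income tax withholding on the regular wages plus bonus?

$6,251.08

Income Tax: taxable = $25,481.00
  $1,936.40 + 34.84% × ($25,481.00 − $13,600.00) = $1,936.40 + 34.84% × $11,881.00 = $6,075.74
Supplemental (31.88% flat on bonus): 31.88% × $550.00 = $175.34
Total income tax: $6,075.74 + $175.34 = $6,251.08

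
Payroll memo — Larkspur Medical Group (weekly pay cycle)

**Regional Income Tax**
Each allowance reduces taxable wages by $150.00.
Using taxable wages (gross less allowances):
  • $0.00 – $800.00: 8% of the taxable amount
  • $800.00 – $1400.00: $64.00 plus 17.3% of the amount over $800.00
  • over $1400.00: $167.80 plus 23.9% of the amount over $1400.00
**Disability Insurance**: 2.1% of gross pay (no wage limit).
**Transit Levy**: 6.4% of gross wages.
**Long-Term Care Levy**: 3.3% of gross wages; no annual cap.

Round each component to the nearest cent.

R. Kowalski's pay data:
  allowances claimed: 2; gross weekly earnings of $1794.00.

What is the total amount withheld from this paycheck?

$401.96

Regional Income Tax: taxable = $1794.00 − 2×$150.00 = $1494.00
  $167.80 + 23.9% × ($1494.00 − $1400.00) = $167.80 + 23.9% × $94.00 = $190.27
Disability Insurance: 2.1% × $1794.00 = $37.67
Transit Levy: 6.4% × $1794.00 = $114.82
Long-Term Care Levy: 3.3% × $1794.00 = $59.20
Total: $190.27 + $37.67 + $114.82 + $59.20 = $401.96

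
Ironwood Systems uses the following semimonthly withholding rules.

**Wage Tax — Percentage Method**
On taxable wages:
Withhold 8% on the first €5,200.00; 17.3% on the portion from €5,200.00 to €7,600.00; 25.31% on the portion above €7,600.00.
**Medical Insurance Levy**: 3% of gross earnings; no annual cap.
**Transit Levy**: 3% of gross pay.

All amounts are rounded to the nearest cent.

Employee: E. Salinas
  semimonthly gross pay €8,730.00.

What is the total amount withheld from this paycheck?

€1,641.00

Wage Tax: taxable = €8,730.00
  €831.20 + 25.31% × (€8,730.00 − €7,600.00) = €831.20 + 25.31% × €1,130.00 = €1,117.20
Medical Insurance Levy: 3% × €8,730.00 = €261.90
Transit Levy: 3% × €8,730.00 = €261.90
Total: €1,117.20 + €261.90 + €261.90 = €1,641.00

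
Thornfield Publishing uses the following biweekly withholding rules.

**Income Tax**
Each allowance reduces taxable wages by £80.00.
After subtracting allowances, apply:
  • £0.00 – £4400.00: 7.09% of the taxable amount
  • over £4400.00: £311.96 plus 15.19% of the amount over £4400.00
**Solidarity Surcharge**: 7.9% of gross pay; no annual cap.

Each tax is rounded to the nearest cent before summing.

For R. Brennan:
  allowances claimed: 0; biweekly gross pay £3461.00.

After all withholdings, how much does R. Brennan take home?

£2942.20

Income Tax: taxable = £3461.00
  7.09% × £3461.00 = £245.38
Solidarity Surcharge: 7.9% × £3461.00 = £273.42
Total withheld: £245.38 + £273.42 = £518.80
Net pay: £3461.00 − £518.80 = £2942.20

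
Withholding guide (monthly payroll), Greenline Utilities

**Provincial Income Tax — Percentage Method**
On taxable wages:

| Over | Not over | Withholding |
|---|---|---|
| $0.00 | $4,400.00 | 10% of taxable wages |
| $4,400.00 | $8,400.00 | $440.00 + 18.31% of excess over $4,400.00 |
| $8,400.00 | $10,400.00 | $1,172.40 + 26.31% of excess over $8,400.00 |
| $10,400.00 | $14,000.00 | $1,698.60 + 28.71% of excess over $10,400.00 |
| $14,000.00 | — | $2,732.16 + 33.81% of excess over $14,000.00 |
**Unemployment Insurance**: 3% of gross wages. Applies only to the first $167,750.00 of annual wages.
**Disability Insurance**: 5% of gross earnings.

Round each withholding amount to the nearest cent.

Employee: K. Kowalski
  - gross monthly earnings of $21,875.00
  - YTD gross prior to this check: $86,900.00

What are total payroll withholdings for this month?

$7,144.70

Provincial Income Tax: taxable = $21,875.00
  $2,732.16 + 33.81% × ($21,875.00 − $14,000.00) = $2,732.16 + 33.81% × $7,875.00 = $5,394.70
Unemployment Insurance: 3% × $21,875.00 = $656.25
Disability Insurance: 5% × $21,875.00 = $1,093.75
Total: $5,394.70 + $656.25 + $1,093.75 = $7,144.70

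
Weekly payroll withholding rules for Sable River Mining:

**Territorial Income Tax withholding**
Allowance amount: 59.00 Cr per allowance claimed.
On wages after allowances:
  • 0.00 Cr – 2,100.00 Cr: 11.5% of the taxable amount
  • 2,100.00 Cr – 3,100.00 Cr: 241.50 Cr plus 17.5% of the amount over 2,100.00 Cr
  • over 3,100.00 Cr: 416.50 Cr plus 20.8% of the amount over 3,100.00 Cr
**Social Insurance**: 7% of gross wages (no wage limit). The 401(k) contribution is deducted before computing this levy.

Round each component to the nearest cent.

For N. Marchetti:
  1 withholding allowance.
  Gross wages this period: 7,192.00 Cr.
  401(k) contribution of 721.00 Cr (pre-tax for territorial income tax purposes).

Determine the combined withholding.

Territorial Income Tax: taxable = 7,192.00 Cr − 721.00 Cr − 1×59.00 Cr = 6,412.00 Cr
  416.50 Cr + 20.8% × (6,412.00 Cr − 3,100.00 Cr) = 416.50 Cr + 20.8% × 3,312.00 Cr = 1,105.40 Cr
Social Insurance: 7% × 6,471.00 Cr = 452.97 Cr
Total: 1,105.40 Cr + 452.97 Cr = 1,558.37 Cr

1,558.37 Cr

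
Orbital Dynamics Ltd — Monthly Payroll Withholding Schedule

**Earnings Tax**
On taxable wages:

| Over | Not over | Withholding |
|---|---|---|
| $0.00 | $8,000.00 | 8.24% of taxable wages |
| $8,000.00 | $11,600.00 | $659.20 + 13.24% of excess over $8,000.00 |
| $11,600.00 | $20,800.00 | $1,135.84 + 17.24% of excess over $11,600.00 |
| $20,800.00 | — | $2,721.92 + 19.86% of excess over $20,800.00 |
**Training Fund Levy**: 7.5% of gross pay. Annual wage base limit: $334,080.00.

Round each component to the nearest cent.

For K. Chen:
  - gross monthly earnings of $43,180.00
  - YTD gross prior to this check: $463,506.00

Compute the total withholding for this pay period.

$7,166.59

Earnings Tax: taxable = $43,180.00
  $2,721.92 + 19.86% × ($43,180.00 − $20,800.00) = $2,721.92 + 19.86% × $22,380.00 = $7,166.59
Training Fund Levy: YTD $463,506.00 ≥ cap $334,080.00 → $0.00
Total: $7,166.59 + $0.00 = $7,166.59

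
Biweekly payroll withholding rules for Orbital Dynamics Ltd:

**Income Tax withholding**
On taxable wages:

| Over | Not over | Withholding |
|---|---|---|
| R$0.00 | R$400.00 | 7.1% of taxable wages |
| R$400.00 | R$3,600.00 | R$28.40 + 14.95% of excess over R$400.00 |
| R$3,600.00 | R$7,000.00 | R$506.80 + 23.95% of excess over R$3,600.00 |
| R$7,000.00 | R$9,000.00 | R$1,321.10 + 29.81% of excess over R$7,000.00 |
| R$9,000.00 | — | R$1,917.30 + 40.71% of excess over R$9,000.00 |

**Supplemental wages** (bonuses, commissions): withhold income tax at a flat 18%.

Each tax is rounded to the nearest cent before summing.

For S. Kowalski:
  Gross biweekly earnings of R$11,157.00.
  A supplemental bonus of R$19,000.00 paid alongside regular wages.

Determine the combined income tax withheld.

Income Tax: taxable = R$11,157.00
  R$1,917.30 + 40.71% × (R$11,157.00 − R$9,000.00) = R$1,917.30 + 40.71% × R$2,157.00 = R$2,795.41
Supplemental (18% flat on bonus): 18% × R$19,000.00 = R$3,420.00
Total income tax: R$2,795.41 + R$3,420.00 = R$6,215.41

R$6,215.41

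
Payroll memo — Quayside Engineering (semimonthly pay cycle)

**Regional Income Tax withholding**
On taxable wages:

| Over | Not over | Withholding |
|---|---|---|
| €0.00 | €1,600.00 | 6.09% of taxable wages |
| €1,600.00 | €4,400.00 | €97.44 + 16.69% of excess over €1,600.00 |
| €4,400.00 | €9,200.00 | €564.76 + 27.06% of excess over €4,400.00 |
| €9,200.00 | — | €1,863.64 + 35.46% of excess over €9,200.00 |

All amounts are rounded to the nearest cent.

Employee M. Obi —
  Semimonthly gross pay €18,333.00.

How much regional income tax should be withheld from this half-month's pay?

€5,102.20

Regional Income Tax: taxable = €18,333.00
  €1,863.64 + 35.46% × (€18,333.00 − €9,200.00) = €1,863.64 + 35.46% × €9,133.00 = €5,102.20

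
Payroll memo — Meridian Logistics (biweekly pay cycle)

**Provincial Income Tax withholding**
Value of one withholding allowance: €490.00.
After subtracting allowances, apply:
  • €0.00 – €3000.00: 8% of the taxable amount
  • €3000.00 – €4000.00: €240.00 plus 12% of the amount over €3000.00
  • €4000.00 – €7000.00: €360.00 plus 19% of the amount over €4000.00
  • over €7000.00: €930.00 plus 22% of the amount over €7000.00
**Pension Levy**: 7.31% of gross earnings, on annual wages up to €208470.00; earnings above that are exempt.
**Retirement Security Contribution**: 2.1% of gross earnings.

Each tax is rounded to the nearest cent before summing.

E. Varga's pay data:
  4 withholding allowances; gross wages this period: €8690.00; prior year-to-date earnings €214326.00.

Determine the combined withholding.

€1061.19

Provincial Income Tax: taxable = €8690.00 − 4×€490.00 = €6730.00
  €360.00 + 19% × (€6730.00 − €4000.00) = €360.00 + 19% × €2730.00 = €878.70
Pension Levy: YTD €214326.00 ≥ cap €208470.00 → €0.00
Retirement Security Contribution: 2.1% × €8690.00 = €182.49
Total: €878.70 + €0.00 + €182.49 = €1061.19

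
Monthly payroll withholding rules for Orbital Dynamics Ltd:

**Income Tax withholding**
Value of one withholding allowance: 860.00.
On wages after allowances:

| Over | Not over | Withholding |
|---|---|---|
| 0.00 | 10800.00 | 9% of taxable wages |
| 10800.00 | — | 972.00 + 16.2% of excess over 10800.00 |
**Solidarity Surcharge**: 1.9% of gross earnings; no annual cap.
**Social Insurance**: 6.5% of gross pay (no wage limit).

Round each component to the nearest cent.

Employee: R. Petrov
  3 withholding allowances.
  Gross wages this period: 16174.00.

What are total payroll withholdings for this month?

Income Tax: taxable = 16174.00 − 3×860.00 = 13594.00
  972.00 + 16.2% × (13594.00 − 10800.00) = 972.00 + 16.2% × 2794.00 = 1424.63
Solidarity Surcharge: 1.9% × 16174.00 = 307.31
Social Insurance: 6.5% × 16174.00 = 1051.31
Total: 1424.63 + 307.31 + 1051.31 = 2783.25

2783.25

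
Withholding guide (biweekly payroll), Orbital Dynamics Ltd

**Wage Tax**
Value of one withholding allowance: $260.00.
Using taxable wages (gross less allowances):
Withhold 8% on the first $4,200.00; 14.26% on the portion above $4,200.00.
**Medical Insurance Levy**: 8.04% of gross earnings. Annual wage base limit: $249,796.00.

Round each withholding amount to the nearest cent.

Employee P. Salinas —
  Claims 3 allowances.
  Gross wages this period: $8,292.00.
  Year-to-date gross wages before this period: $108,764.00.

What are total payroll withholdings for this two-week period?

$1,474.97

Wage Tax: taxable = $8,292.00 − 3×$260.00 = $7,512.00
  $336.00 + 14.26% × ($7,512.00 − $4,200.00) = $336.00 + 14.26% × $3,312.00 = $808.29
Medical Insurance Levy: 8.04% × $8,292.00 = $666.68
Total: $808.29 + $666.68 = $1,474.97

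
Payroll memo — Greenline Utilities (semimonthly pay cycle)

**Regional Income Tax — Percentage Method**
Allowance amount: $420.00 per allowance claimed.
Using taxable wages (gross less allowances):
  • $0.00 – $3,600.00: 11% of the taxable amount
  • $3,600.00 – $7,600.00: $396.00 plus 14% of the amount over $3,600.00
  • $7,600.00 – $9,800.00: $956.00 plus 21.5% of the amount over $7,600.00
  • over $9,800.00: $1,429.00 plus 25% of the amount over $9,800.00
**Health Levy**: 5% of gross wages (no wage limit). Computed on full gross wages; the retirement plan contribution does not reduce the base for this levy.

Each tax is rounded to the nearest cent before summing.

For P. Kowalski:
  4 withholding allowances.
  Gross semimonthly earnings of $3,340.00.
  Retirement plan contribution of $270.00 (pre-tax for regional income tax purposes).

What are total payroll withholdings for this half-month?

$319.90

Regional Income Tax: taxable = $3,340.00 − $270.00 − 4×$420.00 = $1,390.00
  11% × $1,390.00 = $152.90
Health Levy: 5% × $3,340.00 = $167.00
Total: $152.90 + $167.00 = $319.90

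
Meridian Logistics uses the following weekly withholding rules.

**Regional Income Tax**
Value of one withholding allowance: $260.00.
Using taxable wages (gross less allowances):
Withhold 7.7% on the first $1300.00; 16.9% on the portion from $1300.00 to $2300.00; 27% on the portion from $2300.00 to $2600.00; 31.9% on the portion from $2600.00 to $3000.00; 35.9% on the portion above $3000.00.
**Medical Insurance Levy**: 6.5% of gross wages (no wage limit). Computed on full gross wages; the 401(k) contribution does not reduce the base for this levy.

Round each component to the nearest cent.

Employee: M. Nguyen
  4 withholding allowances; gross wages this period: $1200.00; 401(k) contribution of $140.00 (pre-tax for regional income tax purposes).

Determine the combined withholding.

$79.54

Regional Income Tax: taxable = $1200.00 − $140.00 − 4×$260.00 = $20.00
  7.7% × $20.00 = $1.54
Medical Insurance Levy: 6.5% × $1200.00 = $78.00
Total: $1.54 + $78.00 = $79.54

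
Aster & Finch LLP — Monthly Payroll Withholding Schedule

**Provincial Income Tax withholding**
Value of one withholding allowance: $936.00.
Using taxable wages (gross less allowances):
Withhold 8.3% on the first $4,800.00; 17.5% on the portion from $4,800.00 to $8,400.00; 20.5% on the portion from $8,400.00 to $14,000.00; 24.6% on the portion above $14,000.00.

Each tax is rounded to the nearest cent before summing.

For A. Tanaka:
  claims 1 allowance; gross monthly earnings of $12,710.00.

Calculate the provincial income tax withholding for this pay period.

$1,720.07

Provincial Income Tax: taxable = $12,710.00 − 1×$936.00 = $11,774.00
  $1,028.40 + 20.5% × ($11,774.00 − $8,400.00) = $1,028.40 + 20.5% × $3,374.00 = $1,720.07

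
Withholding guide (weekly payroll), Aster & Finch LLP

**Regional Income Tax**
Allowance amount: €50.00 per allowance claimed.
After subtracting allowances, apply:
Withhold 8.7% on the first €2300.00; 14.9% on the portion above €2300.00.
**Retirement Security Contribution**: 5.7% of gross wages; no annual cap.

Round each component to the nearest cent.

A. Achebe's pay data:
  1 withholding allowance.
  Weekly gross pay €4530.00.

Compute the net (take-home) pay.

€3746.87

Regional Income Tax: taxable = €4530.00 − 1×€50.00 = €4480.00
  €200.10 + 14.9% × (€4480.00 − €2300.00) = €200.10 + 14.9% × €2180.00 = €524.92
Retirement Security Contribution: 5.7% × €4530.00 = €258.21
Total withheld: €524.92 + €258.21 = €783.13
Net pay: €4530.00 − €783.13 = €3746.87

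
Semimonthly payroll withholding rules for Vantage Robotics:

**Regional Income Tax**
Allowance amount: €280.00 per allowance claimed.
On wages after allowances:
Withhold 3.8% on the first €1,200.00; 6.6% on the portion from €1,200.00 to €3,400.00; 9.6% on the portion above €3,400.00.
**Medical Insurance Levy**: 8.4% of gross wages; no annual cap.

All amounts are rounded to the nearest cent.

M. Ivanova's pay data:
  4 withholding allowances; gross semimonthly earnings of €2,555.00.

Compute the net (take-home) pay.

€2,279.27

Regional Income Tax: taxable = €2,555.00 − 4×€280.00 = €1,435.00
  €45.60 + 6.6% × (€1,435.00 − €1,200.00) = €45.60 + 6.6% × €235.00 = €61.11
Medical Insurance Levy: 8.4% × €2,555.00 = €214.62
Total withheld: €61.11 + €214.62 = €275.73
Net pay: €2,555.00 − €275.73 = €2,279.27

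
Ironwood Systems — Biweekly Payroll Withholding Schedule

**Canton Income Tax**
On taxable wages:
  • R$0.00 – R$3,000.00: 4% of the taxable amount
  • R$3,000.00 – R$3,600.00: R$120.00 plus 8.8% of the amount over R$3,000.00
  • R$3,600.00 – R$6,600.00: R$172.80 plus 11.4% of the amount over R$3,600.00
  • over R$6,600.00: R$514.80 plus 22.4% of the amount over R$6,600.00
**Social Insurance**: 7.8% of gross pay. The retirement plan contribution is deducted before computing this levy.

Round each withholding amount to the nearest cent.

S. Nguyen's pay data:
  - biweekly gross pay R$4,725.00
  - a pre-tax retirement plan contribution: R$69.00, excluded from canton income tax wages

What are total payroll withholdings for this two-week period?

Canton Income Tax: taxable = R$4,725.00 − R$69.00 = R$4,656.00
  R$172.80 + 11.4% × (R$4,656.00 − R$3,600.00) = R$172.80 + 11.4% × R$1,056.00 = R$293.18
Social Insurance: 7.8% × R$4,656.00 = R$363.17
Total: R$293.18 + R$363.17 = R$656.35

R$656.35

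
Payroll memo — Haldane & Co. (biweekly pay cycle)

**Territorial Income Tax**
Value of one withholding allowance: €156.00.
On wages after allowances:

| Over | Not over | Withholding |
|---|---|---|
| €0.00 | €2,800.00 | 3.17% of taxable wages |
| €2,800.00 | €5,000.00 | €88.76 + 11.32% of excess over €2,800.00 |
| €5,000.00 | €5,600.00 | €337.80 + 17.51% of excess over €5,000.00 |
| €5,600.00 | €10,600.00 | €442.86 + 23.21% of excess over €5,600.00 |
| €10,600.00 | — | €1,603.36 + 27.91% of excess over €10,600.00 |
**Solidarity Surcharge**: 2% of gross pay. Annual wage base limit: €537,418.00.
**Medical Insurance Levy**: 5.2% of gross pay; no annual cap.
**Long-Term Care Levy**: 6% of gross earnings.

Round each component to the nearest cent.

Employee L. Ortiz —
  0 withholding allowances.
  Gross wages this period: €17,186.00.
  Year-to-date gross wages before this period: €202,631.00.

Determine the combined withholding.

Territorial Income Tax: taxable = €17,186.00
  €1,603.36 + 27.91% × (€17,186.00 − €10,600.00) = €1,603.36 + 27.91% × €6,586.00 = €3,441.51
Solidarity Surcharge: 2% × €17,186.00 = €343.72
Medical Insurance Levy: 5.2% × €17,186.00 = €893.67
Long-Term Care Levy: 6% × €17,186.00 = €1,031.16
Total: €3,441.51 + €343.72 + €893.67 + €1,031.16 = €5,710.06

€5,710.06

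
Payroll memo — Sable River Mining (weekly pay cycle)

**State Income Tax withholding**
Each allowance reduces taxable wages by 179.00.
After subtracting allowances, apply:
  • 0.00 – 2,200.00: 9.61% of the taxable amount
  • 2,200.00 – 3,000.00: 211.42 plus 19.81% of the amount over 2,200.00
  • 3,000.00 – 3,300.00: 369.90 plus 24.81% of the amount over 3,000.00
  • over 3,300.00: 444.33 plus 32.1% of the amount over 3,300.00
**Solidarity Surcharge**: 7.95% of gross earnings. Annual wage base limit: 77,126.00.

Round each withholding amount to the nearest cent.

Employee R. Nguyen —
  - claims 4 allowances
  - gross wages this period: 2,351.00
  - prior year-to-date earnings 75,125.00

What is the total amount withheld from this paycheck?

316.20

State Income Tax: taxable = 2,351.00 − 4×179.00 = 1,635.00
  9.61% × 1,635.00 = 157.12
Solidarity Surcharge: cap 77,126.00 − YTD 75,125.00 = 2,001.00 subject; 7.95% × 2,001.00 = 159.08
Total: 157.12 + 159.08 = 316.20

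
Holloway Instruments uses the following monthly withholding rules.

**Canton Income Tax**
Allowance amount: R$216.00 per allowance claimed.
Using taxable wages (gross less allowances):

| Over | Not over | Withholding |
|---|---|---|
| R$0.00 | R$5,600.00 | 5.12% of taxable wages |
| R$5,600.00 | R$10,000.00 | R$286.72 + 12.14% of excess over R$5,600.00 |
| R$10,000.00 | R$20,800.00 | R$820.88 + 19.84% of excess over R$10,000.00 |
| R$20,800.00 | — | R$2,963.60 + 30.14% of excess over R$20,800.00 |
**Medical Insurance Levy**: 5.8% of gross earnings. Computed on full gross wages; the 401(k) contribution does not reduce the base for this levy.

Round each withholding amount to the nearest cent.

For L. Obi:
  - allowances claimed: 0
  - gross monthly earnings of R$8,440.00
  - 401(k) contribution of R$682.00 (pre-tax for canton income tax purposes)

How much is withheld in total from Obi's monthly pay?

R$1,038.22

Canton Income Tax: taxable = R$8,440.00 − R$682.00 = R$7,758.00
  R$286.72 + 12.14% × (R$7,758.00 − R$5,600.00) = R$286.72 + 12.14% × R$2,158.00 = R$548.70
Medical Insurance Levy: 5.8% × R$8,440.00 = R$489.52
Total: R$548.70 + R$489.52 = R$1,038.22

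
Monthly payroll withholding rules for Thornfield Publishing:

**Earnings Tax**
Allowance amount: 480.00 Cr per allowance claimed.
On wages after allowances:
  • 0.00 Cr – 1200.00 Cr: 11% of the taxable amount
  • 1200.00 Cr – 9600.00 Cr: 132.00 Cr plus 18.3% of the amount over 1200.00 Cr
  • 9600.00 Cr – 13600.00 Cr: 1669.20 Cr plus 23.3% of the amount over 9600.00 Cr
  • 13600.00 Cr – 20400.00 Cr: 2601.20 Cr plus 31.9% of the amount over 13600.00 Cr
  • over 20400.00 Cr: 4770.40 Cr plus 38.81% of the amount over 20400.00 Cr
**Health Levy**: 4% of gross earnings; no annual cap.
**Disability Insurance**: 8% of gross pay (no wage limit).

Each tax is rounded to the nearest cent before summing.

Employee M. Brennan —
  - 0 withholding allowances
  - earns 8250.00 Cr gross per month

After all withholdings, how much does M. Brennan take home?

Earnings Tax: taxable = 8250.00 Cr
  132.00 Cr + 18.3% × (8250.00 Cr − 1200.00 Cr) = 132.00 Cr + 18.3% × 7050.00 Cr = 1422.15 Cr
Health Levy: 4% × 8250.00 Cr = 330.00 Cr
Disability Insurance: 8% × 8250.00 Cr = 660.00 Cr
Total withheld: 1422.15 Cr + 330.00 Cr + 660.00 Cr = 2412.15 Cr
Net pay: 8250.00 Cr − 2412.15 Cr = 5837.85 Cr

5837.85 Cr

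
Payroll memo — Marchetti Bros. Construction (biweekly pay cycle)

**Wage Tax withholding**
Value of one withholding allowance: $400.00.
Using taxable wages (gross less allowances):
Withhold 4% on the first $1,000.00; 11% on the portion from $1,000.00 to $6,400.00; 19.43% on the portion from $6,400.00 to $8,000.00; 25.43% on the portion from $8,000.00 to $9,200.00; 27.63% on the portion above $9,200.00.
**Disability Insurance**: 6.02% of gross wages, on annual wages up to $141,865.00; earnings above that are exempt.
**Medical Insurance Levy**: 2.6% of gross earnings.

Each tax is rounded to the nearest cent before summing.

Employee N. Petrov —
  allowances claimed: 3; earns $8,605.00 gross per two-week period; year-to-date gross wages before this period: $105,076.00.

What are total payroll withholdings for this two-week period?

Wage Tax: taxable = $8,605.00 − 3×$400.00 = $7,405.00
  $634.00 + 19.43% × ($7,405.00 − $6,400.00) = $634.00 + 19.43% × $1,005.00 = $829.27
Disability Insurance: 6.02% × $8,605.00 = $518.02
Medical Insurance Levy: 2.6% × $8,605.00 = $223.73
Total: $829.27 + $518.02 + $223.73 = $1,571.02

$1,571.02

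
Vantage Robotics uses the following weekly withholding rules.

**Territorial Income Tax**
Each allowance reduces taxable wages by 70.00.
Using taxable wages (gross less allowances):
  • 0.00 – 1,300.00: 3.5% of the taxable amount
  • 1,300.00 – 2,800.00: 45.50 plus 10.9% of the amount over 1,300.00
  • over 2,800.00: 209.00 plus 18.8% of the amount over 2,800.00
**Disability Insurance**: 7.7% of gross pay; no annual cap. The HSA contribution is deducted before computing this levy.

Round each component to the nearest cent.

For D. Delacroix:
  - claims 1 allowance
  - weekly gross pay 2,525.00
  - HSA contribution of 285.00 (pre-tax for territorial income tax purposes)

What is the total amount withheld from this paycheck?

Territorial Income Tax: taxable = 2,525.00 − 285.00 − 1×70.00 = 2,170.00
  45.50 + 10.9% × (2,170.00 − 1,300.00) = 45.50 + 10.9% × 870.00 = 140.33
Disability Insurance: 7.7% × 2,240.00 = 172.48
Total: 140.33 + 172.48 = 312.81

312.81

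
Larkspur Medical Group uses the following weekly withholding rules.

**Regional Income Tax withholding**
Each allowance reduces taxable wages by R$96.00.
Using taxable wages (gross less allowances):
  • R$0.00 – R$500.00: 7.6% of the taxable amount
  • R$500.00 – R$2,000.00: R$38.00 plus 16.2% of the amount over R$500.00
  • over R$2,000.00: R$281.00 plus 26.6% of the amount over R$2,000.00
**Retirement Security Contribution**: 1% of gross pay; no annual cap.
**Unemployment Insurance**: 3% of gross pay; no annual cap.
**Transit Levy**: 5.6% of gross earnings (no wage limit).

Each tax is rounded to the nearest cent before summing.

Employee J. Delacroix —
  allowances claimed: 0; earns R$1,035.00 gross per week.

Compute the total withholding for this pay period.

R$224.03

Regional Income Tax: taxable = R$1,035.00
  R$38.00 + 16.2% × (R$1,035.00 − R$500.00) = R$38.00 + 16.2% × R$535.00 = R$124.67
Retirement Security Contribution: 1% × R$1,035.00 = R$10.35
Unemployment Insurance: 3% × R$1,035.00 = R$31.05
Transit Levy: 5.6% × R$1,035.00 = R$57.96
Total: R$124.67 + R$10.35 + R$31.05 + R$57.96 = R$224.03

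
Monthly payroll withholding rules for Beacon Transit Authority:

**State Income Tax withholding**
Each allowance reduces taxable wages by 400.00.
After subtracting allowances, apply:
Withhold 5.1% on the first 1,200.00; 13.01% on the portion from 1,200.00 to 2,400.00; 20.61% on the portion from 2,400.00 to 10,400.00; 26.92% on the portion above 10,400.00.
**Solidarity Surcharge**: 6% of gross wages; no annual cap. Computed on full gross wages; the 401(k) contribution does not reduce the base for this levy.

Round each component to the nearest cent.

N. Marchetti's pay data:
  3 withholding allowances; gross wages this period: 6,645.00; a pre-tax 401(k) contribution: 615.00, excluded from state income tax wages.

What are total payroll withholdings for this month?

1,116.84

State Income Tax: taxable = 6,645.00 − 615.00 − 3×400.00 = 4,830.00
  217.32 + 20.61% × (4,830.00 − 2,400.00) = 217.32 + 20.61% × 2,430.00 = 718.14
Solidarity Surcharge: 6% × 6,645.00 = 398.70
Total: 718.14 + 398.70 = 1,116.84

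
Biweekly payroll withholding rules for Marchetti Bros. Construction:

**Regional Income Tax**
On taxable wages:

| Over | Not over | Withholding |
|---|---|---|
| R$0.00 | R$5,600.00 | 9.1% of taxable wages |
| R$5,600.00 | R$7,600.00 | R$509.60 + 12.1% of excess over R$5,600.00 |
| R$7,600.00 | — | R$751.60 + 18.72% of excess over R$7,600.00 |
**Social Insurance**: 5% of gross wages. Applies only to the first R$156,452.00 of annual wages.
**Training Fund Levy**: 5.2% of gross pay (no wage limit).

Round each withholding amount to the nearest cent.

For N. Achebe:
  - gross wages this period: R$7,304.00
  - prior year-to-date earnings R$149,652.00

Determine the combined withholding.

R$1,435.59

Regional Income Tax: taxable = R$7,304.00
  R$509.60 + 12.1% × (R$7,304.00 − R$5,600.00) = R$509.60 + 12.1% × R$1,704.00 = R$715.78
Social Insurance: cap R$156,452.00 − YTD R$149,652.00 = R$6,800.00 subject; 5% × R$6,800.00 = R$340.00
Training Fund Levy: 5.2% × R$7,304.00 = R$379.81
Total: R$715.78 + R$340.00 + R$379.81 = R$1,435.59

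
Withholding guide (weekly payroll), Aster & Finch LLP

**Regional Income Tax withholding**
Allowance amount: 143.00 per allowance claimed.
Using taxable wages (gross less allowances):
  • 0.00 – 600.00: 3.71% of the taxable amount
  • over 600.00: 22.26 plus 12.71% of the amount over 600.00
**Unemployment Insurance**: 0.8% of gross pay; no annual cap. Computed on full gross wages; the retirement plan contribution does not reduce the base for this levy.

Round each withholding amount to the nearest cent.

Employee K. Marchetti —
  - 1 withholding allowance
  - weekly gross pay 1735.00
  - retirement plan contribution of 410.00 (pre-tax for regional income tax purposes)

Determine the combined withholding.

Regional Income Tax: taxable = 1735.00 − 410.00 − 1×143.00 = 1182.00
  22.26 + 12.71% × (1182.00 − 600.00) = 22.26 + 12.71% × 582.00 = 96.23
Unemployment Insurance: 0.8% × 1735.00 = 13.88
Total: 96.23 + 13.88 = 110.11

110.11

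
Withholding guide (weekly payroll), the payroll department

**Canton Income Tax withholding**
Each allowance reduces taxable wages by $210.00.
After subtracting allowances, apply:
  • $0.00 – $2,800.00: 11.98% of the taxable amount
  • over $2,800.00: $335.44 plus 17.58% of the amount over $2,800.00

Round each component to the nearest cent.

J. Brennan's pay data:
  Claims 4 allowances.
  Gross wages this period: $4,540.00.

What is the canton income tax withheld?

$493.66

Canton Income Tax: taxable = $4,540.00 − 4×$210.00 = $3,700.00
  $335.44 + 17.58% × ($3,700.00 − $2,800.00) = $335.44 + 17.58% × $900.00 = $493.66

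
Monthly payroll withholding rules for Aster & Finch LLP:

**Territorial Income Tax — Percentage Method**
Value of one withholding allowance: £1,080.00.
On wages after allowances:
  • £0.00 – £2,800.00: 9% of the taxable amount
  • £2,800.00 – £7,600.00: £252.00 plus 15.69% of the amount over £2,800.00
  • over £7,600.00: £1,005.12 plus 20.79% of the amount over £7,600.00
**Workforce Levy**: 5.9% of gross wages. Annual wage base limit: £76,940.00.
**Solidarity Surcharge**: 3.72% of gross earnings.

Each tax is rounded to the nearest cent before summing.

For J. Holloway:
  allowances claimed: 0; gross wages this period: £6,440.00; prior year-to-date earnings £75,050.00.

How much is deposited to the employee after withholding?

Territorial Income Tax: taxable = £6,440.00
  £252.00 + 15.69% × (£6,440.00 − £2,800.00) = £252.00 + 15.69% × £3,640.00 = £823.12
Workforce Levy: cap £76,940.00 − YTD £75,050.00 = £1,890.00 subject; 5.9% × £1,890.00 = £111.51
Solidarity Surcharge: 3.72% × £6,440.00 = £239.57
Total withheld: £823.12 + £111.51 + £239.57 = £1,174.20
Net pay: £6,440.00 − £1,174.20 = £5,265.80

£5,265.80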